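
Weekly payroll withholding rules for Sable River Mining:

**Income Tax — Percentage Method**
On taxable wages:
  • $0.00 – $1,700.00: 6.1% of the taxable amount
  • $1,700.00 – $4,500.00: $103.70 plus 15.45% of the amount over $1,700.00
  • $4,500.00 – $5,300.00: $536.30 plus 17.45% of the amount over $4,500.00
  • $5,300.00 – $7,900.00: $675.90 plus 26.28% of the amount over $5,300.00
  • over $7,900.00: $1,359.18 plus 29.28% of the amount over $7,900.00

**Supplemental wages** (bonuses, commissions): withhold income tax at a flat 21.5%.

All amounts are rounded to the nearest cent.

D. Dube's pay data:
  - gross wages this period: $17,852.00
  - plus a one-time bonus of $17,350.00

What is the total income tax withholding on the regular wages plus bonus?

$8,003.38

Income Tax: taxable = $17,852.00
  $1,359.18 + 29.28% × ($17,852.00 − $7,900.00) = $1,359.18 + 29.28% × $9,952.00 = $4,273.13
Supplemental (21.5% flat on bonus): 21.5% × $17,350.00 = $3,730.25
Total income tax: $4,273.13 + $3,730.25 = $8,003.38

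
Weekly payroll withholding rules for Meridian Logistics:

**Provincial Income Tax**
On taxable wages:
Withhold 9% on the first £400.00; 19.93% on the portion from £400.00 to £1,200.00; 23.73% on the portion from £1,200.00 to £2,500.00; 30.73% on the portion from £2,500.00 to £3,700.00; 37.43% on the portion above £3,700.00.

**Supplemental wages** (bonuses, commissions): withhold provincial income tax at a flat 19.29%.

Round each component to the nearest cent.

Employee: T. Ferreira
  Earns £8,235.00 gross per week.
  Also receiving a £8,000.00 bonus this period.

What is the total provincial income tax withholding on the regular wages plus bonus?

£4,113.34

Provincial Income Tax: taxable = £8,235.00
  £872.69 + 37.43% × (£8,235.00 − £3,700.00) = £872.69 + 37.43% × £4,535.00 = £2,570.14
Supplemental (19.29% flat on bonus): 19.29% × £8,000.00 = £1,543.20
Total provincial income tax: £2,570.14 + £1,543.20 = £4,113.34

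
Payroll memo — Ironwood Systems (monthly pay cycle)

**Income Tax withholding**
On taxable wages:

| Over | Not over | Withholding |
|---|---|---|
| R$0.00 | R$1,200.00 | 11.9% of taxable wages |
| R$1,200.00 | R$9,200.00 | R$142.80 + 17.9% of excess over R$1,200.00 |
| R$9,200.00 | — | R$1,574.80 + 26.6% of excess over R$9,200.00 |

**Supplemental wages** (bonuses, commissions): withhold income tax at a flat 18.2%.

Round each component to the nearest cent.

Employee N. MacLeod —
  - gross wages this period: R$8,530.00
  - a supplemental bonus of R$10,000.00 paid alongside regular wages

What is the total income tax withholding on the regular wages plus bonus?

R$3,274.87

Income Tax: taxable = R$8,530.00
  R$142.80 + 17.9% × (R$8,530.00 − R$1,200.00) = R$142.80 + 17.9% × R$7,330.00 = R$1,454.87
Supplemental (18.2% flat on bonus): 18.2% × R$10,000.00 = R$1,820.00
Total income tax: R$1,454.87 + R$1,820.00 = R$3,274.87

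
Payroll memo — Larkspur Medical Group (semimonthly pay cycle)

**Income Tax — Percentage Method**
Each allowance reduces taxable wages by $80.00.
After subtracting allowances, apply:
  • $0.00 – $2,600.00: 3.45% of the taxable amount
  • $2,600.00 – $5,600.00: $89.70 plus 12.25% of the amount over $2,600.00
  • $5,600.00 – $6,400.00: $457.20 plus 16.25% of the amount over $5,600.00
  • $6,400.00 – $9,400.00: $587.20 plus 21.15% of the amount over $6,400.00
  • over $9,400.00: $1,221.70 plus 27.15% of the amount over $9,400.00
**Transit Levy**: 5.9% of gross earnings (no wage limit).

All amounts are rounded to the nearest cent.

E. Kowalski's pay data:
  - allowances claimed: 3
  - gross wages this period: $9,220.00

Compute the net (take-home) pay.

$7,543.15

Income Tax: taxable = $9,220.00 − 3×$80.00 = $8,980.00
  $587.20 + 21.15% × ($8,980.00 − $6,400.00) = $587.20 + 21.15% × $2,580.00 = $1,132.87
Transit Levy: 5.9% × $9,220.00 = $543.98
Total withheld: $1,132.87 + $543.98 = $1,676.85
Net pay: $9,220.00 − $1,676.85 = $7,543.15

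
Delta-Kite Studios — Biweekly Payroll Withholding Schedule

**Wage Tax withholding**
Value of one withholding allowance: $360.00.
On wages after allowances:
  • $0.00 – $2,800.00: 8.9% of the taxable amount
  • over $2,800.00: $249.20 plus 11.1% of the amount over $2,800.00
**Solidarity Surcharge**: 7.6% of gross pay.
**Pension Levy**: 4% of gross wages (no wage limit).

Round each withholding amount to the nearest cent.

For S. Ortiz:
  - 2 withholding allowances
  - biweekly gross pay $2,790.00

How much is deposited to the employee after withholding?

$2,282.13

Wage Tax: taxable = $2,790.00 − 2×$360.00 = $2,070.00
  8.9% × $2,070.00 = $184.23
Solidarity Surcharge: 7.6% × $2,790.00 = $212.04
Pension Levy: 4% × $2,790.00 = $111.60
Total withheld: $184.23 + $212.04 + $111.60 = $507.87
Net pay: $2,790.00 − $507.87 = $2,282.13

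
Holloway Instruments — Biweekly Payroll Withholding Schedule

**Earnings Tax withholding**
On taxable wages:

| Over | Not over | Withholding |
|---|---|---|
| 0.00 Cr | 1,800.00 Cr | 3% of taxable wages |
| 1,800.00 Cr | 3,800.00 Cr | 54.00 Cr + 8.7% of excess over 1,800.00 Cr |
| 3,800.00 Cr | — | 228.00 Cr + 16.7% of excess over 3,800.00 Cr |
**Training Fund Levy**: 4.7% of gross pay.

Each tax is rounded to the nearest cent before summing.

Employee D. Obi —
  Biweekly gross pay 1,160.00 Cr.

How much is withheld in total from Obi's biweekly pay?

89.32 Cr

Earnings Tax: taxable = 1,160.00 Cr
  3% × 1,160.00 Cr = 34.80 Cr
Training Fund Levy: 4.7% × 1,160.00 Cr = 54.52 Cr
Total: 34.80 Cr + 54.52 Cr = 89.32 Cr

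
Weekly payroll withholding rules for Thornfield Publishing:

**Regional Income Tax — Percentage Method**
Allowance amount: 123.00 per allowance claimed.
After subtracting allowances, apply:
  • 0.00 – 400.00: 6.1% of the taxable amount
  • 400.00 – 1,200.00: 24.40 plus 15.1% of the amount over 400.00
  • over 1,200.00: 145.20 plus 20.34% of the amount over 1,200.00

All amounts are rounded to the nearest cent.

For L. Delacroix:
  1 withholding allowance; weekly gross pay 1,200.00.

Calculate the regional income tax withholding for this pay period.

126.63

Regional Income Tax: taxable = 1,200.00 − 1×123.00 = 1,077.00
  24.40 + 15.1% × (1,077.00 − 400.00) = 24.40 + 15.1% × 677.00 = 126.63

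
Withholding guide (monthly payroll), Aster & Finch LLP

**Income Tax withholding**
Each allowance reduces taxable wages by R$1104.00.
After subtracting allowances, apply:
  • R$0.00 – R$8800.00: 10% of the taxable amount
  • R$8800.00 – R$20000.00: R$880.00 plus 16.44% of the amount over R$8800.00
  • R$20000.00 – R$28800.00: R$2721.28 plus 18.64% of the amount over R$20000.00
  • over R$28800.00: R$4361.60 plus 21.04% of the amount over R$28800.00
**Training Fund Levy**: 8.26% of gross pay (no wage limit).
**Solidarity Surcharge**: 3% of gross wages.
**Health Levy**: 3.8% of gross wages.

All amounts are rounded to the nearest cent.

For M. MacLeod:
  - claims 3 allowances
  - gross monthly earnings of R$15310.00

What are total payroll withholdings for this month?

R$3711.44

Income Tax: taxable = R$15310.00 − 3×R$1104.00 = R$11998.00
  R$880.00 + 16.44% × (R$11998.00 − R$8800.00) = R$880.00 + 16.44% × R$3198.00 = R$1405.75
Training Fund Levy: 8.26% × R$15310.00 = R$1264.61
Solidarity Surcharge: 3% × R$15310.00 = R$459.30
Health Levy: 3.8% × R$15310.00 = R$581.78
Total: R$1405.75 + R$1264.61 + R$459.30 + R$581.78 = R$3711.44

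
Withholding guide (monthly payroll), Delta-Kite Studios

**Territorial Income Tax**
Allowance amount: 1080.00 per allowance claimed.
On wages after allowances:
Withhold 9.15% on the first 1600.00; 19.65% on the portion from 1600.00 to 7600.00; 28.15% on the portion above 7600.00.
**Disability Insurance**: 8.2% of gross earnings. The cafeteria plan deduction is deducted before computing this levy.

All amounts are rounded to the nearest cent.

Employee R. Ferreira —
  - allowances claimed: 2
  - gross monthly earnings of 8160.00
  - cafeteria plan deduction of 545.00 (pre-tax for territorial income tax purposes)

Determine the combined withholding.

1528.34

Territorial Income Tax: taxable = 8160.00 − 545.00 − 2×1080.00 = 5455.00
  146.40 + 19.65% × (5455.00 − 1600.00) = 146.40 + 19.65% × 3855.00 = 903.91
Disability Insurance: 8.2% × 7615.00 = 624.43
Total: 903.91 + 624.43 = 1528.34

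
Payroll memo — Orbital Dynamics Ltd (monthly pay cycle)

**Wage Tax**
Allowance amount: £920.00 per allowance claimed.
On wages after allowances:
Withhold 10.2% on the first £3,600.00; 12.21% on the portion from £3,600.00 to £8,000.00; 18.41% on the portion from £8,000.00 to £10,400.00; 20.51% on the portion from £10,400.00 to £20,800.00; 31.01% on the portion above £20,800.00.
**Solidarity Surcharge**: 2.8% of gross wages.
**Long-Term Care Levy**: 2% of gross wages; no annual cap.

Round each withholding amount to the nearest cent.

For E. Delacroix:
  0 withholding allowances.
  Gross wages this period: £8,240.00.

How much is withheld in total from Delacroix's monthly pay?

£1,344.14

Wage Tax: taxable = £8,240.00
  £904.44 + 18.41% × (£8,240.00 − £8,000.00) = £904.44 + 18.41% × £240.00 = £948.62
Solidarity Surcharge: 2.8% × £8,240.00 = £230.72
Long-Term Care Levy: 2% × £8,240.00 = £164.80
Total: £948.62 + £230.72 + £164.80 = £1,344.14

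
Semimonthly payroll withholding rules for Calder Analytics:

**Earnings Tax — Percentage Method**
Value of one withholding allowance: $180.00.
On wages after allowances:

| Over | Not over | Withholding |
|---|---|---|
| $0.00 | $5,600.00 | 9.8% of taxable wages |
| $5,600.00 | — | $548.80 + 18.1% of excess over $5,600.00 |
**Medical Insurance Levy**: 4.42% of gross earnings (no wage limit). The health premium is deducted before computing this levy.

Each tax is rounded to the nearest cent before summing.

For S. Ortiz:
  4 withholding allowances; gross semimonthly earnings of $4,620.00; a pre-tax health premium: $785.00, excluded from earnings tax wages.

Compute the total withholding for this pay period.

Earnings Tax: taxable = $4,620.00 − $785.00 − 4×$180.00 = $3,115.00
  9.8% × $3,115.00 = $305.27
Medical Insurance Levy: 4.42% × $3,835.00 = $169.51
Total: $305.27 + $169.51 = $474.78

$474.78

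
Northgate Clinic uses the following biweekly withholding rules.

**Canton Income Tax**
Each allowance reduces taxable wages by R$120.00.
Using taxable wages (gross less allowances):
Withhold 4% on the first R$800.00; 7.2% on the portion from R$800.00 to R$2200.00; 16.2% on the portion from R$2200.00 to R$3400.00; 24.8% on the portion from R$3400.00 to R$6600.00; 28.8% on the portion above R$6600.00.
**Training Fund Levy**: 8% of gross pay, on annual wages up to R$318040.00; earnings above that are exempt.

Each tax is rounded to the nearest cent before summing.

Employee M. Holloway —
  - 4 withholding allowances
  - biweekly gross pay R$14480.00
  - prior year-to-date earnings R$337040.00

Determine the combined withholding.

Canton Income Tax: taxable = R$14480.00 − 4×R$120.00 = R$14000.00
  R$1120.80 + 28.8% × (R$14000.00 − R$6600.00) = R$1120.80 + 28.8% × R$7400.00 = R$3252.00
Training Fund Levy: YTD R$337040.00 ≥ cap R$318040.00 → R$0.00
Total: R$3252.00 + R$0.00 = R$3252.00

R$3252.00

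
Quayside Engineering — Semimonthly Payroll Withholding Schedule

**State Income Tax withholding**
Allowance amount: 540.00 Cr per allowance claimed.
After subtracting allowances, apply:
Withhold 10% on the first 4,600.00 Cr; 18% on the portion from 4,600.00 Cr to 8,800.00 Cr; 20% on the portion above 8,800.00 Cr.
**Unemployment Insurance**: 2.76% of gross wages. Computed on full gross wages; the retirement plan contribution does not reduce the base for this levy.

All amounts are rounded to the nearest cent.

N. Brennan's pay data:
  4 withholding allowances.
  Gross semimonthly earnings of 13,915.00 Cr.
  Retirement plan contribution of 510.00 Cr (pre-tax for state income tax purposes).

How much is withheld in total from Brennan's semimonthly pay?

State Income Tax: taxable = 13,915.00 Cr − 510.00 Cr − 4×540.00 Cr = 11,245.00 Cr
  1,216.00 Cr + 20% × (11,245.00 Cr − 8,800.00 Cr) = 1,216.00 Cr + 20% × 2,445.00 Cr = 1,705.00 Cr
Unemployment Insurance: 2.76% × 13,915.00 Cr = 384.05 Cr
Total: 1,705.00 Cr + 384.05 Cr = 2,089.05 Cr

2,089.05 Cr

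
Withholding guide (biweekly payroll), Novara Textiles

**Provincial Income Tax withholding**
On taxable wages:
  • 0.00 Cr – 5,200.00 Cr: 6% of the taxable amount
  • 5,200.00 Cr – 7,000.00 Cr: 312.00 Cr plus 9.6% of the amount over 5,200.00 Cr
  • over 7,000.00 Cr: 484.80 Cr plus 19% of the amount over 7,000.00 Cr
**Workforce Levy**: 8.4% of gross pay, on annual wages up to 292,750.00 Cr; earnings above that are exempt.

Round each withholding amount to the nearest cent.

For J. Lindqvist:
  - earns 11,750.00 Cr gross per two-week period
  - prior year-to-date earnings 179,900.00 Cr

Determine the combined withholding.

Provincial Income Tax: taxable = 11,750.00 Cr
  484.80 Cr + 19% × (11,750.00 Cr − 7,000.00 Cr) = 484.80 Cr + 19% × 4,750.00 Cr = 1,387.30 Cr
Workforce Levy: 8.4% × 11,750.00 Cr = 987.00 Cr
Total: 1,387.30 Cr + 987.00 Cr = 2,374.30 Cr

2,374.30 Cr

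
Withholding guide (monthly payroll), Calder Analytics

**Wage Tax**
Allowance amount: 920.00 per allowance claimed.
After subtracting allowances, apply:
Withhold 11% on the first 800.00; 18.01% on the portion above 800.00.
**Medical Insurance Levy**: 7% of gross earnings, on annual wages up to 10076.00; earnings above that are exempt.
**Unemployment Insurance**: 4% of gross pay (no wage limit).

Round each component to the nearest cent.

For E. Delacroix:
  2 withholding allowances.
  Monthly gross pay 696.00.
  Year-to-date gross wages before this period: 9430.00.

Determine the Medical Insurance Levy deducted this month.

Medical Insurance Levy: cap 10076.00 − YTD 9430.00 = 646.00 subject; 7% × 646.00 = 45.22

45.22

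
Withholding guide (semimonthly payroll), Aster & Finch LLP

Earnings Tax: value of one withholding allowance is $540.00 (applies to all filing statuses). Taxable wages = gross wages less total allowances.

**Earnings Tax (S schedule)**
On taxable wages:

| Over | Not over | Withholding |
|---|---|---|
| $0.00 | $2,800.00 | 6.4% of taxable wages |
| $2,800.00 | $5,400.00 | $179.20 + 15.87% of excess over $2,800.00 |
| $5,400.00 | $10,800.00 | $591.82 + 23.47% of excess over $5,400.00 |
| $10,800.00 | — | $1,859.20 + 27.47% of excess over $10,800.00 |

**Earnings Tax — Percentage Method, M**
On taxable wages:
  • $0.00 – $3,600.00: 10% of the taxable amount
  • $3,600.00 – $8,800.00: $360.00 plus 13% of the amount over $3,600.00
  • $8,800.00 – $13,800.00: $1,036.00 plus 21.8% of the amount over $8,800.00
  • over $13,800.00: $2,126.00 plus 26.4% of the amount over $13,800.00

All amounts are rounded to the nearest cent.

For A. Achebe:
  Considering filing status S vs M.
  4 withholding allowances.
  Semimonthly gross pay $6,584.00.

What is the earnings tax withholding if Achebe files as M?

$467.12

Earnings Tax (M): taxable = $6,584.00 − 4×$540.00 = $4,424.00
  $360.00 + 13% × ($4,424.00 − $3,600.00) = $360.00 + 13% × $824.00 = $467.12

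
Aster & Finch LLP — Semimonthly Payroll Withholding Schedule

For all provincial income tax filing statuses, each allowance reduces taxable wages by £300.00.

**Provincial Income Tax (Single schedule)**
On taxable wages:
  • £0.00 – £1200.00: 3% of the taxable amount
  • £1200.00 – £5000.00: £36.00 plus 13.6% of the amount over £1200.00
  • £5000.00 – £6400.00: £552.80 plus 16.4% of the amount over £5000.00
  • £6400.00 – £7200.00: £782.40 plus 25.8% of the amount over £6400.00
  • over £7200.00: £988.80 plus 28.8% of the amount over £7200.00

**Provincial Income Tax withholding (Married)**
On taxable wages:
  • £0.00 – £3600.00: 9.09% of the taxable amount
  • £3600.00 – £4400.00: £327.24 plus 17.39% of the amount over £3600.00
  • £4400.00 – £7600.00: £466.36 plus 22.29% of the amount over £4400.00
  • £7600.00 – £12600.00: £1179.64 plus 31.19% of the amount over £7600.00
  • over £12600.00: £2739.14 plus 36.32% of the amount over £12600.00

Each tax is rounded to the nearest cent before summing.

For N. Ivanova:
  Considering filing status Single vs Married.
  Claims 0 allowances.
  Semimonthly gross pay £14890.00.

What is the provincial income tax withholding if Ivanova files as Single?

Provincial Income Tax (Single): taxable = £14890.00
  £988.80 + 28.8% × (£14890.00 − £7200.00) = £988.80 + 28.8% × £7690.00 = £3203.52

£3203.52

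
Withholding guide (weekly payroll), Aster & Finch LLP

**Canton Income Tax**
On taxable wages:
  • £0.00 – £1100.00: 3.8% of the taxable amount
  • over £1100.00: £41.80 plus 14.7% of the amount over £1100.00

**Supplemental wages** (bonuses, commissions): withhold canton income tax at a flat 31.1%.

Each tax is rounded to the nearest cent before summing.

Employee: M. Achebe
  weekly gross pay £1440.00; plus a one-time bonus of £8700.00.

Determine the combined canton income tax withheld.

£2797.48

Canton Income Tax: taxable = £1440.00
  £41.80 + 14.7% × (£1440.00 − £1100.00) = £41.80 + 14.7% × £340.00 = £91.78
Supplemental (31.1% flat on bonus): 31.1% × £8700.00 = £2705.70
Total canton income tax: £91.78 + £2705.70 = £2797.48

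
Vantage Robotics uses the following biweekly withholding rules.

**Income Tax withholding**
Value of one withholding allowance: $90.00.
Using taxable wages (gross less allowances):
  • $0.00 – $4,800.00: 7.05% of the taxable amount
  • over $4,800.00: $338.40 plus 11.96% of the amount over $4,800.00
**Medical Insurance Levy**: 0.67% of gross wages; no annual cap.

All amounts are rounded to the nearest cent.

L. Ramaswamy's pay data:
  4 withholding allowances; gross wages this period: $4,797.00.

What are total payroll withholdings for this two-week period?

$344.95

Income Tax: taxable = $4,797.00 − 4×$90.00 = $4,437.00
  7.05% × $4,437.00 = $312.81
Medical Insurance Levy: 0.67% × $4,797.00 = $32.14
Total: $312.81 + $32.14 = $344.95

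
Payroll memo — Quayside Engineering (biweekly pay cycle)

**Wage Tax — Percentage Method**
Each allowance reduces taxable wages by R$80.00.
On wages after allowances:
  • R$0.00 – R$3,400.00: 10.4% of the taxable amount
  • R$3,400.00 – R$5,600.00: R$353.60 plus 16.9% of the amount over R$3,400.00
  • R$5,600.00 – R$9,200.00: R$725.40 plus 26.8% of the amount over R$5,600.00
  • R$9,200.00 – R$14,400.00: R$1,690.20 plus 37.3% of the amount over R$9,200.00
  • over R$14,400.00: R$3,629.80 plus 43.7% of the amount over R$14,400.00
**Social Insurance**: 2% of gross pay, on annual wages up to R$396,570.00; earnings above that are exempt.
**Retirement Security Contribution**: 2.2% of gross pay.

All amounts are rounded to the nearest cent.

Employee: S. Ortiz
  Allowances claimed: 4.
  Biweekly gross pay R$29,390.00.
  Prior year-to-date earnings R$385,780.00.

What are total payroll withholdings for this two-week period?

R$10,902.97

Wage Tax: taxable = R$29,390.00 − 4×R$80.00 = R$29,070.00
  R$3,629.80 + 43.7% × (R$29,070.00 − R$14,400.00) = R$3,629.80 + 43.7% × R$14,670.00 = R$10,040.59
Social Insurance: cap R$396,570.00 − YTD R$385,780.00 = R$10,790.00 subject; 2% × R$10,790.00 = R$215.80
Retirement Security Contribution: 2.2% × R$29,390.00 = R$646.58
Total: R$10,040.59 + R$215.80 + R$646.58 = R$10,902.97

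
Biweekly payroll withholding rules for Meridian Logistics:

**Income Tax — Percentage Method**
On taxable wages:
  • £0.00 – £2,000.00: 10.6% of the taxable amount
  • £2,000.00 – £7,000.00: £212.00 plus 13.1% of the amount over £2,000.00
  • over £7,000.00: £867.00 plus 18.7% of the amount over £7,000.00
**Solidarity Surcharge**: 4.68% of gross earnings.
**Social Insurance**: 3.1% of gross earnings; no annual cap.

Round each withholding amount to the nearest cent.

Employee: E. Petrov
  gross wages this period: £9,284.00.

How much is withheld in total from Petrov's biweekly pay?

£2,016.40

Income Tax: taxable = £9,284.00
  £867.00 + 18.7% × (£9,284.00 − £7,000.00) = £867.00 + 18.7% × £2,284.00 = £1,294.11
Solidarity Surcharge: 4.68% × £9,284.00 = £434.49
Social Insurance: 3.1% × £9,284.00 = £287.80
Total: £1,294.11 + £434.49 + £287.80 = £2,016.40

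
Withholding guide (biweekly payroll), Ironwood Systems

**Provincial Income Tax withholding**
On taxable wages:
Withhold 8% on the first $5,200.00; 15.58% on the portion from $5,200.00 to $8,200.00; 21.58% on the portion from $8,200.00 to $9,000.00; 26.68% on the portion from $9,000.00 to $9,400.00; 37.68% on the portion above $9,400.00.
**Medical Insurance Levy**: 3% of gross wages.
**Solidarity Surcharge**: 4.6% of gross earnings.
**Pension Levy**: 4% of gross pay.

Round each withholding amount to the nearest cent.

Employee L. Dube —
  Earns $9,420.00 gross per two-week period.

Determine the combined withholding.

$2,263.02

Provincial Income Tax: taxable = $9,420.00
  $1,162.76 + 37.68% × ($9,420.00 − $9,400.00) = $1,162.76 + 37.68% × $20.00 = $1,170.30
Medical Insurance Levy: 3% × $9,420.00 = $282.60
Solidarity Surcharge: 4.6% × $9,420.00 = $433.32
Pension Levy: 4% × $9,420.00 = $376.80
Total: $1,170.30 + $282.60 + $433.32 + $376.80 = $2,263.02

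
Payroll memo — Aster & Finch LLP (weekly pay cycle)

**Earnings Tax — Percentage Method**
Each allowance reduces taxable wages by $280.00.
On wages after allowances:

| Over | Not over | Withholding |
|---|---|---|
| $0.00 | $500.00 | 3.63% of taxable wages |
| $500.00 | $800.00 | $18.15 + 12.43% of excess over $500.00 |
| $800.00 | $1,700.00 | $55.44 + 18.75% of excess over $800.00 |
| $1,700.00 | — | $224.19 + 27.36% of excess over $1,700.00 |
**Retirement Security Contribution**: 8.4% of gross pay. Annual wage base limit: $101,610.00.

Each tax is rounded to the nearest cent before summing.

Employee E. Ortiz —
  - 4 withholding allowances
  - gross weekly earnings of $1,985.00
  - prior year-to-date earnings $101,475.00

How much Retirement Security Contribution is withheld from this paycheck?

$11.34

Retirement Security Contribution: cap $101,610.00 − YTD $101,475.00 = $135.00 subject; 8.4% × $135.00 = $11.34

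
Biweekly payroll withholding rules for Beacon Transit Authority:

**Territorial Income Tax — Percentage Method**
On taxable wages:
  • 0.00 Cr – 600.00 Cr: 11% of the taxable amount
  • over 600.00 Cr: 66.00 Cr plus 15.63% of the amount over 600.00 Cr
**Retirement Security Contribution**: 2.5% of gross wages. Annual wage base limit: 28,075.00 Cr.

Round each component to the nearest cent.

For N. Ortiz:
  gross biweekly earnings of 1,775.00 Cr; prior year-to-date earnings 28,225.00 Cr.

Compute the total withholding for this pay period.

249.65 Cr

Territorial Income Tax: taxable = 1,775.00 Cr
  66.00 Cr + 15.63% × (1,775.00 Cr − 600.00 Cr) = 66.00 Cr + 15.63% × 1,175.00 Cr = 249.65 Cr
Retirement Security Contribution: YTD 28,225.00 Cr ≥ cap 28,075.00 Cr → 0.00 Cr
Total: 249.65 Cr + 0.00 Cr = 249.65 Cr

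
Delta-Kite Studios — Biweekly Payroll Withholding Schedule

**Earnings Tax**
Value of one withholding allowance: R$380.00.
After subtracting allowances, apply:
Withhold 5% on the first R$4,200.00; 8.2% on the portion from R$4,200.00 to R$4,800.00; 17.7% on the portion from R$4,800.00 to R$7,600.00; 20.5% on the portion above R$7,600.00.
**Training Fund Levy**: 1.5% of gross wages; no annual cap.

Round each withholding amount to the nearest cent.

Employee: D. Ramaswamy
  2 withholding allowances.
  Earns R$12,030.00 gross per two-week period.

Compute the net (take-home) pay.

R$10,342.40

Earnings Tax: taxable = R$12,030.00 − 2×R$380.00 = R$11,270.00
  R$754.80 + 20.5% × (R$11,270.00 − R$7,600.00) = R$754.80 + 20.5% × R$3,670.00 = R$1,507.15
Training Fund Levy: 1.5% × R$12,030.00 = R$180.45
Total withheld: R$1,507.15 + R$180.45 = R$1,687.60
Net pay: R$12,030.00 − R$1,687.60 = R$10,342.40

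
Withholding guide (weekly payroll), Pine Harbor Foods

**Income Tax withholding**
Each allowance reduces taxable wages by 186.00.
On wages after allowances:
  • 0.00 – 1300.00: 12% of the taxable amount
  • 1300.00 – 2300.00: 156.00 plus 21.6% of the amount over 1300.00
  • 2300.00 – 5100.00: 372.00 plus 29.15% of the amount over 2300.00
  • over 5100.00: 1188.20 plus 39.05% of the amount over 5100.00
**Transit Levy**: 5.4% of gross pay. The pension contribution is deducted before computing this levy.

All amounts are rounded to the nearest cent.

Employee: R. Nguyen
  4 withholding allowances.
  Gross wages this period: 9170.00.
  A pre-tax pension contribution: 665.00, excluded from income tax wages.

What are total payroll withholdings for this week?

2686.59

Income Tax: taxable = 9170.00 − 665.00 − 4×186.00 = 7761.00
  1188.20 + 39.05% × (7761.00 − 5100.00) = 1188.20 + 39.05% × 2661.00 = 2227.32
Transit Levy: 5.4% × 8505.00 = 459.27
Total: 2227.32 + 459.27 = 2686.59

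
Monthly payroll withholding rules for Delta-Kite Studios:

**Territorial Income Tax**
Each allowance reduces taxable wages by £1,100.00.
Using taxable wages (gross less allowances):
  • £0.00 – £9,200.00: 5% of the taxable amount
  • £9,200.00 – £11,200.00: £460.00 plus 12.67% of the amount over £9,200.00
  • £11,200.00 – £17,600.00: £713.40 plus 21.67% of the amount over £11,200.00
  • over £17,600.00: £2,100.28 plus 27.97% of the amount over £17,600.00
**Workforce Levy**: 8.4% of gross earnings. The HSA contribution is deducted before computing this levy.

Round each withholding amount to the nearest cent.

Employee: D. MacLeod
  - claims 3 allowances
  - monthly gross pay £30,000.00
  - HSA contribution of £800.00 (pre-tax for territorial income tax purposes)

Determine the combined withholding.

£6,874.59

Territorial Income Tax: taxable = £30,000.00 − £800.00 − 3×£1,100.00 = £25,900.00
  £2,100.28 + 27.97% × (£25,900.00 − £17,600.00) = £2,100.28 + 27.97% × £8,300.00 = £4,421.79
Workforce Levy: 8.4% × £29,200.00 = £2,452.80
Total: £4,421.79 + £2,452.80 = £6,874.59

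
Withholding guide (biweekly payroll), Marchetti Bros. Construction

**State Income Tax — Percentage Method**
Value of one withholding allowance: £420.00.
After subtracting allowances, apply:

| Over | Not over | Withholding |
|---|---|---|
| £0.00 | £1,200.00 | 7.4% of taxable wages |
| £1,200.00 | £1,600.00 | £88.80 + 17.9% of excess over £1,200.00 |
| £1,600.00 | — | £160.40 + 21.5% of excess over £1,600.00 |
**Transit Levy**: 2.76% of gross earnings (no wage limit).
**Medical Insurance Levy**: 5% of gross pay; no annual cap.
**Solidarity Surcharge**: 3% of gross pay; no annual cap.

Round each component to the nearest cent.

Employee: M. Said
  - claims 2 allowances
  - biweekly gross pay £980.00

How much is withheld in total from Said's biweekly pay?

State Income Tax: taxable = £980.00 − 2×£420.00 = £140.00
  7.4% × £140.00 = £10.36
Transit Levy: 2.76% × £980.00 = £27.05
Medical Insurance Levy: 5% × £980.00 = £49.00
Solidarity Surcharge: 3% × £980.00 = £29.40
Total: £10.36 + £27.05 + £49.00 + £29.40 = £115.81

£115.81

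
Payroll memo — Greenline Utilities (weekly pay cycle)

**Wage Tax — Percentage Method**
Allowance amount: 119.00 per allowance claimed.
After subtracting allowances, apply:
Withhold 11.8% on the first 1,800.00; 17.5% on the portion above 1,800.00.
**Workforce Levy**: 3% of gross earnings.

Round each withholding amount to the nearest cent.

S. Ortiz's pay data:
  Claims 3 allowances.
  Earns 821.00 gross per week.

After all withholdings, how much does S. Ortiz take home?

741.62

Wage Tax: taxable = 821.00 − 3×119.00 = 464.00
  11.8% × 464.00 = 54.75
Workforce Levy: 3% × 821.00 = 24.63
Total withheld: 54.75 + 24.63 = 79.38
Net pay: 821.00 − 79.38 = 741.62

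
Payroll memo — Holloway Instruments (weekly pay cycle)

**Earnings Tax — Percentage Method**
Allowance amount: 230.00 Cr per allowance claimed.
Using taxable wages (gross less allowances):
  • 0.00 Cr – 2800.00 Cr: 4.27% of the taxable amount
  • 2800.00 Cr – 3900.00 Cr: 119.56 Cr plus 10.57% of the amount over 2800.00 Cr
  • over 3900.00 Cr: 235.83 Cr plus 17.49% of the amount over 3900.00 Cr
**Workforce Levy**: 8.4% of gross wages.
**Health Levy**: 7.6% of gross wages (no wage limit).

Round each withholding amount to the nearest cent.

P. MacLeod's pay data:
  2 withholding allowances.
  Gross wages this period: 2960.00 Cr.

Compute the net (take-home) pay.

Earnings Tax: taxable = 2960.00 Cr − 2×230.00 Cr = 2500.00 Cr
  4.27% × 2500.00 Cr = 106.75 Cr
Workforce Levy: 8.4% × 2960.00 Cr = 248.64 Cr
Health Levy: 7.6% × 2960.00 Cr = 224.96 Cr
Total withheld: 106.75 Cr + 248.64 Cr + 224.96 Cr = 580.35 Cr
Net pay: 2960.00 Cr − 580.35 Cr = 2379.65 Cr

2379.65 Cr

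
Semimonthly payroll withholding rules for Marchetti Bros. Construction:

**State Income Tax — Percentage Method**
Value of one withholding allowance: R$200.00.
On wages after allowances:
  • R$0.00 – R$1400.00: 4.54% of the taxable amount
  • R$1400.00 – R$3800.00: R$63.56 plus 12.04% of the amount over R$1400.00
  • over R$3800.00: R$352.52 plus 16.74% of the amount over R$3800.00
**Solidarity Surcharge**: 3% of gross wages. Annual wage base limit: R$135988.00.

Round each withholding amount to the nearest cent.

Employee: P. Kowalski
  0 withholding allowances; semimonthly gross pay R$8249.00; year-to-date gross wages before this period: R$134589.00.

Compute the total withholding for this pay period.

State Income Tax: taxable = R$8249.00
  R$352.52 + 16.74% × (R$8249.00 − R$3800.00) = R$352.52 + 16.74% × R$4449.00 = R$1097.28
Solidarity Surcharge: cap R$135988.00 − YTD R$134589.00 = R$1399.00 subject; 3% × R$1399.00 = R$41.97
Total: R$1097.28 + R$41.97 = R$1139.25

R$1139.25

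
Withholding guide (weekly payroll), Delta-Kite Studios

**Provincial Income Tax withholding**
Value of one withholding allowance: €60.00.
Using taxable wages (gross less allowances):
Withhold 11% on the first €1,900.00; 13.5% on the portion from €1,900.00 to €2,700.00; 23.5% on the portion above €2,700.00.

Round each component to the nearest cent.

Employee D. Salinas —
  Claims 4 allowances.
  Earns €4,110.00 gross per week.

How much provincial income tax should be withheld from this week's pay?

Provincial Income Tax: taxable = €4,110.00 − 4×€60.00 = €3,870.00
  €317.00 + 23.5% × (€3,870.00 − €2,700.00) = €317.00 + 23.5% × €1,170.00 = €591.95

€591.95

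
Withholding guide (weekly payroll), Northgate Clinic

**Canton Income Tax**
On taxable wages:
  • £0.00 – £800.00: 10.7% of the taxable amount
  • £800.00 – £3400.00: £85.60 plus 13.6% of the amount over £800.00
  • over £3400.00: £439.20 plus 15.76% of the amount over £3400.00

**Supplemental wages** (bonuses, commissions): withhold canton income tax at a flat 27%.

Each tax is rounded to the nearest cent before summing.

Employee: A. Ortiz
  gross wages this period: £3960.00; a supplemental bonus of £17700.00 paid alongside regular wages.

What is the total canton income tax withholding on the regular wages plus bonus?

£5306.46

Canton Income Tax: taxable = £3960.00
  £439.20 + 15.76% × (£3960.00 − £3400.00) = £439.20 + 15.76% × £560.00 = £527.46
Supplemental (27% flat on bonus): 27% × £17700.00 = £4779.00
Total canton income tax: £527.46 + £4779.00 = £5306.46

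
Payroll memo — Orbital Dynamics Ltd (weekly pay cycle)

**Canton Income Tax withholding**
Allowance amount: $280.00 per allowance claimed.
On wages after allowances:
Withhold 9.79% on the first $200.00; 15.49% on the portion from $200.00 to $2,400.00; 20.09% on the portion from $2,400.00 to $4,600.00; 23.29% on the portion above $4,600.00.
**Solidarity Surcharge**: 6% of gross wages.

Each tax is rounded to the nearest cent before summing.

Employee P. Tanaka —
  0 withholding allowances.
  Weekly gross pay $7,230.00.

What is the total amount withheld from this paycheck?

$1,848.67

Canton Income Tax: taxable = $7,230.00
  $802.34 + 23.29% × ($7,230.00 − $4,600.00) = $802.34 + 23.29% × $2,630.00 = $1,414.87
Solidarity Surcharge: 6% × $7,230.00 = $433.80
Total: $1,414.87 + $433.80 = $1,848.67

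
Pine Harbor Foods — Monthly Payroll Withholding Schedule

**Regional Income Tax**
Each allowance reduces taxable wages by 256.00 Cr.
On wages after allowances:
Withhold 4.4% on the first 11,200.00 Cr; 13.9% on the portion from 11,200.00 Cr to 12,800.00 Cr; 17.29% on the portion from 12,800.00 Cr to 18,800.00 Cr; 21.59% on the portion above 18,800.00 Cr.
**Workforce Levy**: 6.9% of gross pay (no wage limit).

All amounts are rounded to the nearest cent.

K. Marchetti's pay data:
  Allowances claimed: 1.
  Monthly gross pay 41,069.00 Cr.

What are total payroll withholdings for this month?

Regional Income Tax: taxable = 41,069.00 Cr − 1×256.00 Cr = 40,813.00 Cr
  1,752.60 Cr + 21.59% × (40,813.00 Cr − 18,800.00 Cr) = 1,752.60 Cr + 21.59% × 22,013.00 Cr = 6,505.21 Cr
Workforce Levy: 6.9% × 41,069.00 Cr = 2,833.76 Cr
Total: 6,505.21 Cr + 2,833.76 Cr = 9,338.97 Cr

9,338.97 Cr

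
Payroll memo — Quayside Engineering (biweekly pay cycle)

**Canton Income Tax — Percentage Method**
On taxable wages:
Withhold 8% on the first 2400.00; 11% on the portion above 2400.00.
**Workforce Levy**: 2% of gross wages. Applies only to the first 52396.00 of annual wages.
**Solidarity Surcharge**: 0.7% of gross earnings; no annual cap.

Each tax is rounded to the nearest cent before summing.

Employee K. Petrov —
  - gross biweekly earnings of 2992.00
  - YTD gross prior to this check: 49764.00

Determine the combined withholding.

330.70

Canton Income Tax: taxable = 2992.00
  192.00 + 11% × (2992.00 − 2400.00) = 192.00 + 11% × 592.00 = 257.12
Workforce Levy: cap 52396.00 − YTD 49764.00 = 2632.00 subject; 2% × 2632.00 = 52.64
Solidarity Surcharge: 0.7% × 2992.00 = 20.94
Total: 257.12 + 52.64 + 20.94 = 330.70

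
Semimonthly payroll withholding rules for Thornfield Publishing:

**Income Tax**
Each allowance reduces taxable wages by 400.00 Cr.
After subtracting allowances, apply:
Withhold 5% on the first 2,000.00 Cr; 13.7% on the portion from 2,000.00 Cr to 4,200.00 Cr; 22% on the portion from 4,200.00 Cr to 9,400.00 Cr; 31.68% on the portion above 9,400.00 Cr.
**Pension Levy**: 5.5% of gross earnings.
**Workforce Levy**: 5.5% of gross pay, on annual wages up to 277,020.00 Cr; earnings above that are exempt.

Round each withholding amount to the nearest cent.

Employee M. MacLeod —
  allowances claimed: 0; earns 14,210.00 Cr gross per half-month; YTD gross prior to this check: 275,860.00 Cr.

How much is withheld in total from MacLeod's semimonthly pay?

3,914.56 Cr

Income Tax: taxable = 14,210.00 Cr
  1,545.40 Cr + 31.68% × (14,210.00 Cr − 9,400.00 Cr) = 1,545.40 Cr + 31.68% × 4,810.00 Cr = 3,069.21 Cr
Pension Levy: 5.5% × 14,210.00 Cr = 781.55 Cr
Workforce Levy: cap 277,020.00 Cr − YTD 275,860.00 Cr = 1,160.00 Cr subject; 5.5% × 1,160.00 Cr = 63.80 Cr
Total: 3,069.21 Cr + 781.55 Cr + 63.80 Cr = 3,914.56 Cr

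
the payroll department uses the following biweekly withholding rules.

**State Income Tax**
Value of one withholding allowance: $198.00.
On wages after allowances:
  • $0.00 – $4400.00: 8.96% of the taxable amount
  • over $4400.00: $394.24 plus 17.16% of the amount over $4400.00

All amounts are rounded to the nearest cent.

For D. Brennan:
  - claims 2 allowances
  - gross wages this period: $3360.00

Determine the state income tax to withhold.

State Income Tax: taxable = $3360.00 − 2×$198.00 = $2964.00
  8.96% × $2964.00 = $265.57

$265.57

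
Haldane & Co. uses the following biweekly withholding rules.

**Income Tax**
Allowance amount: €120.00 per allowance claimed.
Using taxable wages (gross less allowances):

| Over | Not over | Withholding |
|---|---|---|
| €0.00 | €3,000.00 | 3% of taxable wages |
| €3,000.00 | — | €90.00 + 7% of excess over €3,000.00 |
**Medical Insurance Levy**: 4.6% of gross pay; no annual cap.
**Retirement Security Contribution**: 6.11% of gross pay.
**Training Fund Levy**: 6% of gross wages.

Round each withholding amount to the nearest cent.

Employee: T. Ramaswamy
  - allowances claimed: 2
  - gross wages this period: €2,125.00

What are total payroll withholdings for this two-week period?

€411.64

Income Tax: taxable = €2,125.00 − 2×€120.00 = €1,885.00
  3% × €1,885.00 = €56.55
Medical Insurance Levy: 4.6% × €2,125.00 = €97.75
Retirement Security Contribution: 6.11% × €2,125.00 = €129.84
Training Fund Levy: 6% × €2,125.00 = €127.50
Total: €56.55 + €97.75 + €129.84 + €127.50 = €411.64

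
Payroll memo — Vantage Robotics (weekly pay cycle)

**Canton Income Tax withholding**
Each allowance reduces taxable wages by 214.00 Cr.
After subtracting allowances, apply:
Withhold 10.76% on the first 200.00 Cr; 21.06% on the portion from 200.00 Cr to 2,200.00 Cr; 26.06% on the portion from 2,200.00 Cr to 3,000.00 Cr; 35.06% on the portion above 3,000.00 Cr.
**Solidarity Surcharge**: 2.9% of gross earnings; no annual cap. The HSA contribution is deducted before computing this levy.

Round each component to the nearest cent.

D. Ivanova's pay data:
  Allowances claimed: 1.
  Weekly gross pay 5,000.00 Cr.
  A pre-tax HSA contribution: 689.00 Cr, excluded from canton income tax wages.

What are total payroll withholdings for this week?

1,160.83 Cr

Canton Income Tax: taxable = 5,000.00 Cr − 689.00 Cr − 1×214.00 Cr = 4,097.00 Cr
  651.20 Cr + 35.06% × (4,097.00 Cr − 3,000.00 Cr) = 651.20 Cr + 35.06% × 1,097.00 Cr = 1,035.81 Cr
Solidarity Surcharge: 2.9% × 4,311.00 Cr = 125.02 Cr
Total: 1,035.81 Cr + 125.02 Cr = 1,160.83 Cr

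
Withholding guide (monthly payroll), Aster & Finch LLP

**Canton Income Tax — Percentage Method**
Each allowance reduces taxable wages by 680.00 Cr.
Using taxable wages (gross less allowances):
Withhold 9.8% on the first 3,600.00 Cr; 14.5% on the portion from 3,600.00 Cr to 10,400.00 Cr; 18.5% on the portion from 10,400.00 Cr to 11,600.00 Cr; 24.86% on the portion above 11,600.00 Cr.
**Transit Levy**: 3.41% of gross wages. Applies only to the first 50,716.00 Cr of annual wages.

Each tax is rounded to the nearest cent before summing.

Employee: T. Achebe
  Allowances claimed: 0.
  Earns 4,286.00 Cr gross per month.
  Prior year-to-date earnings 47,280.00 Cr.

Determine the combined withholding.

569.44 Cr

Canton Income Tax: taxable = 4,286.00 Cr
  352.80 Cr + 14.5% × (4,286.00 Cr − 3,600.00 Cr) = 352.80 Cr + 14.5% × 686.00 Cr = 452.27 Cr
Transit Levy: cap 50,716.00 Cr − YTD 47,280.00 Cr = 3,436.00 Cr subject; 3.41% × 3,436.00 Cr = 117.17 Cr
Total: 452.27 Cr + 117.17 Cr = 569.44 Cr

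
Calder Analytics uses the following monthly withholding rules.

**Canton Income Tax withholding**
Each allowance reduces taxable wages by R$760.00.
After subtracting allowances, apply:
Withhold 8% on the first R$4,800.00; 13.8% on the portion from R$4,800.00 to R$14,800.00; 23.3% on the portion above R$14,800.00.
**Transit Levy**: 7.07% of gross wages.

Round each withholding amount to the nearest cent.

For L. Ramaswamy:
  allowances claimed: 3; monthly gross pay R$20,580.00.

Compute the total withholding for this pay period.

Canton Income Tax: taxable = R$20,580.00 − 3×R$760.00 = R$18,300.00
  R$1,764.00 + 23.3% × (R$18,300.00 − R$14,800.00) = R$1,764.00 + 23.3% × R$3,500.00 = R$2,579.50
Transit Levy: 7.07% × R$20,580.00 = R$1,455.01
Total: R$2,579.50 + R$1,455.01 = R$4,034.51

R$4,034.51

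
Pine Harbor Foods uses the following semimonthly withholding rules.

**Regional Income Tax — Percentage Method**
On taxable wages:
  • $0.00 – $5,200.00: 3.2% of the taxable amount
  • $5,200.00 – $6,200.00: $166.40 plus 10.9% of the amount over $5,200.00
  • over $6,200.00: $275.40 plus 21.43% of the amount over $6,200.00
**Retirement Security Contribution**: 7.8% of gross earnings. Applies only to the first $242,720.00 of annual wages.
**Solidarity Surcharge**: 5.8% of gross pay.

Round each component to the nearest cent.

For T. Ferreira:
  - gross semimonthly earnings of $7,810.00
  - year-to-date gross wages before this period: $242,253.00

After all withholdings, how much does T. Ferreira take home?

$6,700.17

Regional Income Tax: taxable = $7,810.00
  $275.40 + 21.43% × ($7,810.00 − $6,200.00) = $275.40 + 21.43% × $1,610.00 = $620.42
Retirement Security Contribution: cap $242,720.00 − YTD $242,253.00 = $467.00 subject; 7.8% × $467.00 = $36.43
Solidarity Surcharge: 5.8% × $7,810.00 = $452.98
Total withheld: $620.42 + $36.43 + $452.98 = $1,109.83
Net pay: $7,810.00 − $1,109.83 = $6,700.17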